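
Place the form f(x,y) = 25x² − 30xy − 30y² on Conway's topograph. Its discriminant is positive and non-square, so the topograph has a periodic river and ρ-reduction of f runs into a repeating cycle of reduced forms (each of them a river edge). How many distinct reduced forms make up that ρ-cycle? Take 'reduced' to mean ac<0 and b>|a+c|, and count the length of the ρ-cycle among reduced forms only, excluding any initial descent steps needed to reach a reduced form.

D = 3900, ⌊√D⌋ = 62
descent: ρ → (-30,30,25)  [lands on river]
river: ρ → (25,20,-35)
river: ρ → (-35,50,10)
river: ρ → (10,50,-35)
river: ρ → (-35,20,25)
river: ρ → (25,30,-30)
ρ-cycle length = 6 (tail of 1 descent step not counted)

6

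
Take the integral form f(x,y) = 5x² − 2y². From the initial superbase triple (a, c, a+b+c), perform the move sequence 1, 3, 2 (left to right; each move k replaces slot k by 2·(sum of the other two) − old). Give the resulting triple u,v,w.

start (5,-2,3) = (f(1,0),f(0,1),f(1,1))
replace slot 1: 2·((-2)+3) − 5 = -3 → (-3,-2,3)
replace slot 3: 2·((-3)+(-2)) − 3 = -13 → (-3,-2,-13)
replace slot 2: 2·((-3)+(-13)) − (-2) = -30 → (-3,-30,-13)

-3,-30,-13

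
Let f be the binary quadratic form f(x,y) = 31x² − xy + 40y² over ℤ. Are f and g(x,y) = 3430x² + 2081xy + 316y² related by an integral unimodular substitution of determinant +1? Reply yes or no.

D₁ = -4959, D₂ = -4959
f: reduced (well bottom): (31,-1,40) with a≤c, −a<b≤a
g: flip: (3430,2081,316)→(316,-2081,3430)
g: translate: b→-185 (≡-2081 mod 632), so (316,-2081,3430)→(316,-185,31)
g: flip: (316,-185,31)→(31,185,316)
g: translate: b→-1 (≡185 mod 62), so (31,185,316)→(31,-1,40)
g: reduced (well bottom): (31,-1,40) with a≤c, −a<b≤a
reduced forms (31, -1, 40) vs (31, -1, 40) ⇒ equivalent

yes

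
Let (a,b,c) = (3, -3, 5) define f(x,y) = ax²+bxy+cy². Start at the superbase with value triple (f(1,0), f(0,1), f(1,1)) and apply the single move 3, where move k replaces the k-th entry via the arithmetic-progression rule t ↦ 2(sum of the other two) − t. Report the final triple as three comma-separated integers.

start (3,5,5) = (f(1,0),f(0,1),f(1,1))
replace slot 3: 2·(3+5) − 5 = 11 → (3,5,11)

3,5,11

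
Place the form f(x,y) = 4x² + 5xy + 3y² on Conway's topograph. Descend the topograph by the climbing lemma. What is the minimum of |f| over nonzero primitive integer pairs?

translate: b→-3 (≡5 mod 8), so (4,5,3)→(4,-3,2)
flip: (4,-3,2)→(2,3,4)
translate: b→-1 (≡3 mod 4), so (2,3,4)→(2,-1,3)
reduced (well bottom): (2,-1,3) with a≤c, −a<b≤a
well minimum = a = 2

2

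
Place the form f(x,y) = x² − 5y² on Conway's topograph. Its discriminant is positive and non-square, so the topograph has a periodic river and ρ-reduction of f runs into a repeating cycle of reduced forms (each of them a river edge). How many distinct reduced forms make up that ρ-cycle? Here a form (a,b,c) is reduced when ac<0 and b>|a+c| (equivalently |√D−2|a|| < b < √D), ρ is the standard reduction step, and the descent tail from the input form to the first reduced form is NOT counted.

D = 20, ⌊√D⌋ = 4
descent: ρ → (-5,0,1)
descent: ρ → (1,4,-1)  [lands on river]
river: ρ → (-1,4,1)
ρ-cycle length = 2 (tail of 2 descent steps not counted)

2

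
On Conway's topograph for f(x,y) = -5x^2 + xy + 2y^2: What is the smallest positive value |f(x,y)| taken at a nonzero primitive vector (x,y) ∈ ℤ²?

descent: ρ → (2,3,-4)  [lands on river]
river: ρ → (-4,5,1)
river: ρ → (1,5,-4)
river: ρ → (-4,3,2)
river: ρ → (2,5,-2)
river: ρ → (-2,3,4)
river: ρ → (4,5,-1)
river: ρ → (-1,5,4)
river: ρ → (4,3,-2)
river: ρ → (-2,5,2)
closes: descent 1, river 10
min |a| on river = 1

1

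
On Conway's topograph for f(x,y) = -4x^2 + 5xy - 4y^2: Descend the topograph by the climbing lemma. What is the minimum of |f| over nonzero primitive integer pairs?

translate: b→3 (≡-5 mod 8), so (4,-5,4)→(4,3,3)
flip: (4,3,3)→(3,-3,4)
translate: b→3 (≡-3 mod 6), so (3,-3,4)→(3,3,4)
reduced (well bottom): (3,3,4) with a≤c, −a<b≤a
well minimum |f| = |-3| = 3 (negative-definite)

3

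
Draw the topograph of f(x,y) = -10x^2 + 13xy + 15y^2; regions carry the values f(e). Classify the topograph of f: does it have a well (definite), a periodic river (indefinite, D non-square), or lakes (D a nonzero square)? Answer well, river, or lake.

D = b²−4ac = 13² − 4·(-10)·15 = 769
D > 0 non-square ⇒ indefinite ⇒ periodic river

river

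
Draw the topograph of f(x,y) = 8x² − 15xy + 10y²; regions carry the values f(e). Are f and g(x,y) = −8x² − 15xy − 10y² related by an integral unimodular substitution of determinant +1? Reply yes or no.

D₁ = -95, D₂ = -95
f: translate: b→1 (≡-15 mod 16), so (8,-15,10)→(8,1,3)
f: flip: (8,1,3)→(3,-1,8)
f: reduced (well bottom): (3,-1,8) with a≤c, −a<b≤a
g is negative-definite; reduce −g:
−g: translate: b→-1 (≡15 mod 16), so (8,15,10)→(8,-1,3)
−g: flip: (8,-1,3)→(3,1,8)
−g: reduced (well bottom): (3,1,8) with a≤c, −a<b≤a
flip sign back: reduced form of g is (-3,-1,-8)
reduced forms (3, -1, 8) vs (-3, -1, -8) ⇒ inequivalent

no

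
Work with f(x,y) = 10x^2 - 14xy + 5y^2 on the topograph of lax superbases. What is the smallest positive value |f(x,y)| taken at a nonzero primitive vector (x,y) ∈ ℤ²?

translate: b→6 (≡-14 mod 20), so (10,-14,5)→(10,6,1)
flip: (10,6,1)→(1,-6,10)
translate: b→0 (≡-6 mod 2), so (1,-6,10)→(1,0,1)
reduced (well bottom): (1,0,1) with a≤c, −a<b≤a
well minimum = a = 1

1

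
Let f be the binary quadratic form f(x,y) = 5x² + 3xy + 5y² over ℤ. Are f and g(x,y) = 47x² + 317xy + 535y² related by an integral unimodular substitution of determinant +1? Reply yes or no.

D₁ = -91, D₂ = -91
f: reduced (well bottom): (5,3,5) with a≤c, −a<b≤a
g: translate: b→35 (≡317 mod 94), so (47,317,535)→(47,35,7)
g: flip: (47,35,7)→(7,-35,47)
g: translate: b→7 (≡-35 mod 14), so (7,-35,47)→(7,7,5)
g: flip: (7,7,5)→(5,-7,7)
g: translate: b→3 (≡-7 mod 10), so (5,-7,7)→(5,3,5)
g: reduced (well bottom): (5,3,5) with a≤c, −a<b≤a
reduced forms (5, 3, 5) vs (5, 3, 5) ⇒ equivalent

yes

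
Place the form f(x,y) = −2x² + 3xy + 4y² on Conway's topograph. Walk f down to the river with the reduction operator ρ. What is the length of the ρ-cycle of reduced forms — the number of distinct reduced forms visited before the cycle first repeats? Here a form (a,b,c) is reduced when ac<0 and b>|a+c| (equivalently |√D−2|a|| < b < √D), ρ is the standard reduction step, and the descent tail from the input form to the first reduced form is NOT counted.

D = 41, ⌊√D⌋ = 6
river: ρ → (4,5,-1)
river: ρ → (-1,5,4)
river: ρ → (4,3,-2)
river: ρ → (-2,5,2)
river: ρ → (2,3,-4)
river: ρ → (-4,5,1)
river: ρ → (1,5,-4)
river: ρ → (-4,3,2)
river: ρ → (2,5,-2)
river: ρ → (-2,3,4)
ρ-cycle length = 10 (tail of 0 descent steps not counted)

10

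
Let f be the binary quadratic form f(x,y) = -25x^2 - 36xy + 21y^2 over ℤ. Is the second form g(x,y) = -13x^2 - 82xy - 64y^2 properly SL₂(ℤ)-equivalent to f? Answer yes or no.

D₁ = 3396, D₂ = 3396
river cycle of f (length 30): (21, 36, -25), (-25, 14, 32), (32, 50, -7), (-7, 48, 39), (39, 30, -16), (-16, 34, 35), (35, 36, -15), (-15, 54, 8), (8, 58, -1), (-1, 58, 8), … (20 more)
river cycle of g (length 30): (5, 56, -13), (-13, 48, 21), (21, 36, -25), (-25, 14, 32), (32, 50, -7), (-7, 48, 39), (39, 30, -16), (-16, 34, 35), (35, 36, -15), (-15, 54, 8), … (20 more)
cycles coincide ⇒ equivalent

yes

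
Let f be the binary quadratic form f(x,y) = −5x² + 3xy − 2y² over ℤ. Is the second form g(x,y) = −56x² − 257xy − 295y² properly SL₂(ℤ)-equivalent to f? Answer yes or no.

D₁ = -31, D₂ = -31
f is negative-definite; reduce −f:
−f: flip: (5,-3,2)→(2,3,5)
−f: translate: b→-1 (≡3 mod 4), so (2,3,5)→(2,-1,4)
−f: reduced (well bottom): (2,-1,4) with a≤c, −a<b≤a
flip sign back: reduced form of f is (-2,1,-4)
g is negative-definite; reduce −g:
−g: translate: b→33 (≡257 mod 112), so (56,257,295)→(56,33,5)
−g: flip: (56,33,5)→(5,-33,56)
−g: translate: b→-3 (≡-33 mod 10), so (5,-33,56)→(5,-3,2)
−g: flip: (5,-3,2)→(2,3,5)
−g: translate: b→-1 (≡3 mod 4), so (2,3,5)→(2,-1,4)
−g: reduced (well bottom): (2,-1,4) with a≤c, −a<b≤a
flip sign back: reduced form of g is (-2,1,-4)
reduced forms (-2, 1, -4) vs (-2, 1, -4) ⇒ equivalent

yes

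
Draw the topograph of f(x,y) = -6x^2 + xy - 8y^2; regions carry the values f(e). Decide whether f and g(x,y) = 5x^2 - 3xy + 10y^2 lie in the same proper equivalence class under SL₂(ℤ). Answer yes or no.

D₁ = -191, D₂ = -191
f is negative-definite; reduce −f:
−f: reduced (well bottom): (6,-1,8) with a≤c, −a<b≤a
flip sign back: reduced form of f is (-6,1,-8)
g: reduced (well bottom): (5,-3,10) with a≤c, −a<b≤a
reduced forms (-6, 1, -8) vs (5, -3, 10) ⇒ inequivalent

no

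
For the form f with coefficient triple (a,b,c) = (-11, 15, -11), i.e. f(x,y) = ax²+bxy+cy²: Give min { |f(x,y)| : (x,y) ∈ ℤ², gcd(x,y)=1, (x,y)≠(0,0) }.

translate: b→7 (≡-15 mod 22), so (11,-15,11)→(11,7,7)
flip: (11,7,7)→(7,-7,11)
translate: b→7 (≡-7 mod 14), so (7,-7,11)→(7,7,11)
reduced (well bottom): (7,7,11) with a≤c, −a<b≤a
well minimum |f| = |-7| = 7 (negative-definite)

7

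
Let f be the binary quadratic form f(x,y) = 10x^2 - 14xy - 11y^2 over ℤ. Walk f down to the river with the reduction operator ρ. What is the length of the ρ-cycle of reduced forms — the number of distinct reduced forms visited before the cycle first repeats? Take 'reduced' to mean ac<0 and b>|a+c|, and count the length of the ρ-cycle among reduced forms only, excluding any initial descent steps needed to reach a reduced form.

D = 636, ⌊√D⌋ = 25
descent: ρ → (-11,14,10)  [lands on river]
river: ρ → (10,6,-15)
river: ρ → (-15,24,1)
river: ρ → (1,24,-15)
river: ρ → (-15,6,10)
river: ρ → (10,14,-11)
river: ρ → (-11,8,13)
river: ρ → (13,18,-6)
river: ρ → (-6,18,13)
river: ρ → (13,8,-11)
ρ-cycle length = 10 (tail of 1 descent step not counted)

10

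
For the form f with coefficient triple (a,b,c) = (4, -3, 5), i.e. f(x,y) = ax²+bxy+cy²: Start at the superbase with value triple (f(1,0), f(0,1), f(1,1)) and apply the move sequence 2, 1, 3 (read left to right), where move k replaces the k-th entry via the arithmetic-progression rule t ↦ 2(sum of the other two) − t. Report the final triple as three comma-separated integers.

start (4,5,6) = (f(1,0),f(0,1),f(1,1))
replace slot 2: 2·(4+6) − 5 = 15 → (4,15,6)
replace slot 1: 2·(15+6) − 4 = 38 → (38,15,6)
replace slot 3: 2·(38+15) − 6 = 100 → (38,15,100)

38,15,100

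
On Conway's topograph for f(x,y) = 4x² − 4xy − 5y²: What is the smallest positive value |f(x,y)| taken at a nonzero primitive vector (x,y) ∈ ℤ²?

descent: ρ → (-5,4,4)  [lands on river]
river: ρ → (4,4,-5)
river: ρ → (-5,6,3)
river: ρ → (3,6,-5)
closes: descent 1, river 4
min |a| on river = 3

3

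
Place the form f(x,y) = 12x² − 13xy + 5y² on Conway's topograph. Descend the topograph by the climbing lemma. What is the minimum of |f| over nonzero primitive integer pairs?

translate: b→11 (≡-13 mod 24), so (12,-13,5)→(12,11,4)
flip: (12,11,4)→(4,-11,12)
translate: b→-3 (≡-11 mod 8), so (4,-11,12)→(4,-3,5)
reduced (well bottom): (4,-3,5) with a≤c, −a<b≤a
well minimum = a = 4

4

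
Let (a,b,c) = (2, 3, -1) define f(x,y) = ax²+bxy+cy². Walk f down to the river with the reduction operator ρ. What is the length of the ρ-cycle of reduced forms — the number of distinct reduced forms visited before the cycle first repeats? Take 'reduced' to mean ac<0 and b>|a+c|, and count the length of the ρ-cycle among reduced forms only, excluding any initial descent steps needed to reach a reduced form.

D = 17, ⌊√D⌋ = 4
river: ρ → (-1,3,2)
river: ρ → (2,1,-2)
river: ρ → (-2,3,1)
river: ρ → (1,3,-2)
river: ρ → (-2,1,2)
river: ρ → (2,3,-1)
ρ-cycle length = 6 (tail of 0 descent steps not counted)

6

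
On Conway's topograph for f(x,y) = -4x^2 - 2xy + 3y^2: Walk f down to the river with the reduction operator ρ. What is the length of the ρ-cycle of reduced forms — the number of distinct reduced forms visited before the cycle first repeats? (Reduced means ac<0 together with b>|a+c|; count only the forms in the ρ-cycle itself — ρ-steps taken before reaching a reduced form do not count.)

D = 52, ⌊√D⌋ = 7
descent: ρ → (3,2,-4)  [lands on river]
river: ρ → (-4,6,1)
river: ρ → (1,6,-4)
river: ρ → (-4,2,3)
river: ρ → (3,4,-3)
river: ρ → (-3,2,4)
river: ρ → (4,6,-1)
river: ρ → (-1,6,4)
river: ρ → (4,2,-3)
river: ρ → (-3,4,3)
ρ-cycle length = 10 (tail of 1 descent step not counted)

10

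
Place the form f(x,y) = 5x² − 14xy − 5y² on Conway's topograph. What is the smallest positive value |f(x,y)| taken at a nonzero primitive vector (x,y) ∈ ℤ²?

descent: ρ → (-5,14,5)  [lands on river]
river: ρ → (5,16,-2)
river: ρ → (-2,16,5)
river: ρ → (5,14,-5)
river: ρ → (-5,16,2)
river: ρ → (2,16,-5)
closes: descent 1, river 6
min |a| on river = 2

2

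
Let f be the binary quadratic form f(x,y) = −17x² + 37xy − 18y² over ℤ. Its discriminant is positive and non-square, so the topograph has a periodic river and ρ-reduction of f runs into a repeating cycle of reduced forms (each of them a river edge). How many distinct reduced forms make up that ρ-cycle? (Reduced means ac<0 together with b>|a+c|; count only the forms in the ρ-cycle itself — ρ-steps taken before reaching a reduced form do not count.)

D = 145, ⌊√D⌋ = 12
descent: ρ → (-18,-1,2)
descent: ρ → (2,9,-8)  [lands on river]
river: ρ → (-8,7,3)
river: ρ → (3,11,-2)
river: ρ → (-2,9,8)
river: ρ → (8,7,-3)
river: ρ → (-3,11,2)
ρ-cycle length = 6 (tail of 2 descent steps not counted)

6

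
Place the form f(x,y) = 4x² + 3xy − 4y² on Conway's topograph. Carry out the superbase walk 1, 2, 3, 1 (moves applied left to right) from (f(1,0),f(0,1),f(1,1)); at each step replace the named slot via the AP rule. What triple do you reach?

start (4,-4,3) = (f(1,0),f(0,1),f(1,1))
replace slot 1: 2·((-4)+3) − 4 = -6 → (-6,-4,3)
replace slot 2: 2·((-6)+3) − (-4) = -2 → (-6,-2,3)
replace slot 3: 2·((-6)+(-2)) − 3 = -19 → (-6,-2,-19)
replace slot 1: 2·((-2)+(-19)) − (-6) = -36 → (-36,-2,-19)

-36,-2,-19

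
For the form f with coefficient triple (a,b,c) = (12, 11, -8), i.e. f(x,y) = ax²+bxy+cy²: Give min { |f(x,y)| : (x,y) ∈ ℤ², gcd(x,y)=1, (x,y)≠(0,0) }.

river: ρ → (-8,21,2)
river: ρ → (2,19,-18)
river: ρ → (-18,17,3)
river: ρ → (3,19,-12)
river: ρ → (-12,5,10)
river: ρ → (10,15,-7)
river: ρ → (-7,13,12)
river: ρ → (12,11,-8)
closes: descent 0, river 8
min |a| on river = 2

2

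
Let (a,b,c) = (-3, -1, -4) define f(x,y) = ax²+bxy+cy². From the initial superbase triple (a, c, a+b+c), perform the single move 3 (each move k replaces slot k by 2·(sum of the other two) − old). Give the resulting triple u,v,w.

start (-3,-4,-8) = (f(1,0),f(0,1),f(1,1))
replace slot 3: 2·((-3)+(-4)) − (-8) = -6 → (-3,-4,-6)

-3,-4,-6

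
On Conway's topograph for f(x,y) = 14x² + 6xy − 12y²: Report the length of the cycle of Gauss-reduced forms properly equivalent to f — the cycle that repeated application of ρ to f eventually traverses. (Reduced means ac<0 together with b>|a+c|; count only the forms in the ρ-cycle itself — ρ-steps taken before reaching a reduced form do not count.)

D = 708, ⌊√D⌋ = 26
river: ρ → (-12,18,8)
river: ρ → (8,14,-16)
river: ρ → (-16,18,6)
river: ρ → (6,18,-16)
river: ρ → (-16,14,8)
river: ρ → (8,18,-12)
river: ρ → (-12,6,14)
river: ρ → (14,22,-4)
river: ρ → (-4,26,2)
river: ρ → (2,26,-4)
river: ρ → (-4,22,14)
river: ρ → (14,6,-12)
ρ-cycle length = 12 (tail of 0 descent steps not counted)

12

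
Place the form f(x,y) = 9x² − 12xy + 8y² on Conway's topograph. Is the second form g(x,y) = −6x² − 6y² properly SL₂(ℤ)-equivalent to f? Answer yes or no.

D₁ = -144, D₂ = -144
f: translate: b→6 (≡-12 mod 18), so (9,-12,8)→(9,6,5)
f: flip: (9,6,5)→(5,-6,9)
f: translate: b→4 (≡-6 mod 10), so (5,-6,9)→(5,4,8)
f: reduced (well bottom): (5,4,8) with a≤c, −a<b≤a
g is negative-definite; reduce −g:
−g: reduced (well bottom): (6,0,6) with a≤c, −a<b≤a
flip sign back: reduced form of g is (-6,0,-6)
reduced forms (5, 4, 8) vs (-6, 0, -6) ⇒ inequivalent

no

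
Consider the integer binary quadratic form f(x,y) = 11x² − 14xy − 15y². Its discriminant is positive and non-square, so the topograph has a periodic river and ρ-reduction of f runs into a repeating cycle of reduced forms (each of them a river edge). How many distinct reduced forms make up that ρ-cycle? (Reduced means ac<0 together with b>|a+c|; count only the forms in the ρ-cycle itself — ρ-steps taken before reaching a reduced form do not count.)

D = 856, ⌊√D⌋ = 29
descent: ρ → (-15,14,11)  [lands on river]
river: ρ → (11,8,-18)
river: ρ → (-18,28,1)
river: ρ → (1,28,-18)
river: ρ → (-18,8,11)
river: ρ → (11,14,-15)
river: ρ → (-15,16,10)
river: ρ → (10,24,-7)
river: ρ → (-7,18,19)
river: ρ → (19,20,-6)
river: ρ → (-6,28,3)
river: ρ → (3,26,-15)
river: ρ → (-15,4,14)
river: ρ → (14,24,-5)
river: ρ → (-5,26,9)
river: ρ → (9,28,-2)
river: ρ → (-2,28,9)
river: ρ → (9,26,-5)
river: ρ → (-5,24,14)
river: ρ → (14,4,-15)
river: ρ → (-15,26,3)
river: ρ → (3,28,-6)
river: ρ → (-6,20,19)
river: ρ → (19,18,-7)
river: ρ → (-7,24,10)
river: ρ → (10,16,-15)
ρ-cycle length = 26 (tail of 1 descent step not counted)

26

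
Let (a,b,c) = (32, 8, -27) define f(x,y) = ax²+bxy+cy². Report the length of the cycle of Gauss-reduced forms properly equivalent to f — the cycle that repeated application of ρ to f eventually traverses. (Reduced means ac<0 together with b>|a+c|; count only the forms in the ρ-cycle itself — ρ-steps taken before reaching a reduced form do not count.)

D = 3520, ⌊√D⌋ = 59
river: ρ → (-27,46,13)
river: ρ → (13,58,-3)
river: ρ → (-3,56,32)
river: ρ → (32,8,-27)
ρ-cycle length = 4 (tail of 0 descent steps not counted)

4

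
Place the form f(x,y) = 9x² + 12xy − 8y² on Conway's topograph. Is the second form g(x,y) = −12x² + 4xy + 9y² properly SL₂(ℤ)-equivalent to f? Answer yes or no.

D₁ = 432, D₂ = 448
discriminants differ ⇒ not SL₂(ℤ)-equivalent

no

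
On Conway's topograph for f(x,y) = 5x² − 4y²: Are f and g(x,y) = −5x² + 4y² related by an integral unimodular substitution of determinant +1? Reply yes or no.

D₁ = 80, D₂ = 80
river cycle of f (length 2): (-4, 8, 1), (1, 8, -4)
river cycle of g (length 2): (4, 8, -1), (-1, 8, 4)
cycles differ ⇒ inequivalent

no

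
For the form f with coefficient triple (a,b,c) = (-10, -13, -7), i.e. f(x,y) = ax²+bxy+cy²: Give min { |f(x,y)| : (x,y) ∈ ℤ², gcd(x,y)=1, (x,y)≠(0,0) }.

translate: b→-7 (≡13 mod 20), so (10,13,7)→(10,-7,4)
flip: (10,-7,4)→(4,7,10)
translate: b→-1 (≡7 mod 8), so (4,7,10)→(4,-1,7)
reduced (well bottom): (4,-1,7) with a≤c, −a<b≤a
well minimum |f| = |-4| = 4 (negative-definite)

4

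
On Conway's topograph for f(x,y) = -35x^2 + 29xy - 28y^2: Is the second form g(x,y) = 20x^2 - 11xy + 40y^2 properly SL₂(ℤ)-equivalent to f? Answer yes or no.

D₁ = -3079, D₂ = -3079
f is negative-definite; reduce −f:
−f: flip: (35,-29,28)→(28,29,35)
−f: translate: b→-27 (≡29 mod 56), so (28,29,35)→(28,-27,34)
−f: reduced (well bottom): (28,-27,34) with a≤c, −a<b≤a
flip sign back: reduced form of f is (-28,27,-34)
g: reduced (well bottom): (20,-11,40) with a≤c, −a<b≤a
reduced forms (-28, 27, -34) vs (20, -11, 40) ⇒ inequivalent

no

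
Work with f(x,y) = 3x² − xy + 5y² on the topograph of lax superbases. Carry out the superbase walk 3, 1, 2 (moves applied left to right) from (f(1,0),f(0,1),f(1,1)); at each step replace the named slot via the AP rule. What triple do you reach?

start (3,5,7) = (f(1,0),f(0,1),f(1,1))
replace slot 3: 2·(3+5) − 7 = 9 → (3,5,9)
replace slot 1: 2·(5+9) − 3 = 25 → (25,5,9)
replace slot 2: 2·(25+9) − 5 = 63 → (25,63,9)

25,63,9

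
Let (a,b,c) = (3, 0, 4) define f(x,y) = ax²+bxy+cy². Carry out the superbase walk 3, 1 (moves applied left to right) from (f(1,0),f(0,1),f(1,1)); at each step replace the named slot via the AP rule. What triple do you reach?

start (3,4,7) = (f(1,0),f(0,1),f(1,1))
replace slot 3: 2·(3+4) − 7 = 7 → (3,4,7)
replace slot 1: 2·(4+7) − 3 = 19 → (19,4,7)

19,4,7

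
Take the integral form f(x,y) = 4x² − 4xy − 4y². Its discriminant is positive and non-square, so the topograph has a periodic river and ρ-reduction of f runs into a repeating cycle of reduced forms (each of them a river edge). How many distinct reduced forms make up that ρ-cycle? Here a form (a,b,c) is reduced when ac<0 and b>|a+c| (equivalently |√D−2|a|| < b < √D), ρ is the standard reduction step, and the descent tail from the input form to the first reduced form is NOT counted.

D = 80, ⌊√D⌋ = 8
descent: ρ → (-4,4,4)  [lands on river]
river: ρ → (4,4,-4)
ρ-cycle length = 2 (tail of 1 descent step not counted)

2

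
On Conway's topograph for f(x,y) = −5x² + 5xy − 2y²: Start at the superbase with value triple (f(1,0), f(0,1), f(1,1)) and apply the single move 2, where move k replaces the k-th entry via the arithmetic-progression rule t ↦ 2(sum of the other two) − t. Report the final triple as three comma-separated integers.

start (-5,-2,-2) = (f(1,0),f(0,1),f(1,1))
replace slot 2: 2·((-5)+(-2)) − (-2) = -12 → (-5,-12,-2)

-5,-12,-2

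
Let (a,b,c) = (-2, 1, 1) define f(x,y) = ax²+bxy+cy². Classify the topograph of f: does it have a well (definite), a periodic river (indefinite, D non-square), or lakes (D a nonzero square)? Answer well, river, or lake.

D = b²−4ac = 1² − 4·(-2)·1 = 9
D = 3² is a perfect square ⇒ form factors over ℤ ⇒ lakes

lake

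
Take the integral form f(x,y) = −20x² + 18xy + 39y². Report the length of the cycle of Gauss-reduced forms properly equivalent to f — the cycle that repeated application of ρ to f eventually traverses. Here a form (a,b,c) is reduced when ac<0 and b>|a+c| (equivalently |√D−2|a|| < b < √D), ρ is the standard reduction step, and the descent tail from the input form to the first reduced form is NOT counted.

D = 3444, ⌊√D⌋ = 58
descent: ρ → (39,-18,-20)
descent: ρ → (-20,58,1)  [lands on river]
river: ρ → (1,58,-20)
river: ρ → (-20,22,37)
river: ρ → (37,52,-5)
river: ρ → (-5,58,4)
river: ρ → (4,54,-33)
river: ρ → (-33,12,25)
river: ρ → (25,38,-20)
river: ρ → (-20,42,21)
river: ρ → (21,42,-20)
river: ρ → (-20,38,25)
river: ρ → (25,12,-33)
river: ρ → (-33,54,4)
river: ρ → (4,58,-5)
river: ρ → (-5,52,37)
river: ρ → (37,22,-20)
ρ-cycle length = 16 (tail of 2 descent steps not counted)

16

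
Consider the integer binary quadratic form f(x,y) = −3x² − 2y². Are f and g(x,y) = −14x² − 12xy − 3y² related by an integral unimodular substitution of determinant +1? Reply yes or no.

D₁ = -24, D₂ = -24
f is negative-definite; reduce −f:
−f: flip: (3,0,2)→(2,0,3)
−f: reduced (well bottom): (2,0,3) with a≤c, −a<b≤a
flip sign back: reduced form of f is (-2,0,-3)
g is negative-definite; reduce −g:
−g: flip: (14,12,3)→(3,-12,14)
−g: translate: b→0 (≡-12 mod 6), so (3,-12,14)→(3,0,2)
−g: flip: (3,0,2)→(2,0,3)
−g: reduced (well bottom): (2,0,3) with a≤c, −a<b≤a
flip sign back: reduced form of g is (-2,0,-3)
reduced forms (-2, 0, -3) vs (-2, 0, -3) ⇒ equivalent

yes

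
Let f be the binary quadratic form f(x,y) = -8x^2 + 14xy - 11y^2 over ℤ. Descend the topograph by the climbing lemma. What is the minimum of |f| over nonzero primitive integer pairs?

translate: b→2 (≡-14 mod 16), so (8,-14,11)→(8,2,5)
flip: (8,2,5)→(5,-2,8)
reduced (well bottom): (5,-2,8) with a≤c, −a<b≤a
well minimum |f| = |-5| = 5 (negative-definite)

5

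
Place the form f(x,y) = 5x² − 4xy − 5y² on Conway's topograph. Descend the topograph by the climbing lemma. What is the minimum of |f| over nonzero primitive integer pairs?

descent: ρ → (-5,4,5)  [lands on river]
river: ρ → (5,6,-4)
river: ρ → (-4,10,1)
river: ρ → (1,10,-4)
river: ρ → (-4,6,5)
river: ρ → (5,4,-5)
river: ρ → (-5,6,4)
river: ρ → (4,10,-1)
river: ρ → (-1,10,4)
river: ρ → (4,6,-5)
closes: descent 1, river 10
min |a| on river = 1

1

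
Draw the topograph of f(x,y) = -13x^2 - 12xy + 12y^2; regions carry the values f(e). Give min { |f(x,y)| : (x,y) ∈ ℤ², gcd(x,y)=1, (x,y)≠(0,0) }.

descent: ρ → (12,12,-13)  [lands on river]
river: ρ → (-13,14,11)
river: ρ → (11,8,-16)
river: ρ → (-16,24,3)
river: ρ → (3,24,-16)
river: ρ → (-16,8,11)
river: ρ → (11,14,-13)
river: ρ → (-13,12,12)
closes: descent 1, river 8
min |a| on river = 3

3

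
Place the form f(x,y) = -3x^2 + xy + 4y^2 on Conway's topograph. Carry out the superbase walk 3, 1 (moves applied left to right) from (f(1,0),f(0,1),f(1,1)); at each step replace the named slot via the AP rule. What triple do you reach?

start (-3,4,2) = (f(1,0),f(0,1),f(1,1))
replace slot 3: 2·((-3)+4) − 2 = 0 → (-3,4,0)
replace slot 1: 2·(4+0) − (-3) = 11 → (11,4,0)

11,4,0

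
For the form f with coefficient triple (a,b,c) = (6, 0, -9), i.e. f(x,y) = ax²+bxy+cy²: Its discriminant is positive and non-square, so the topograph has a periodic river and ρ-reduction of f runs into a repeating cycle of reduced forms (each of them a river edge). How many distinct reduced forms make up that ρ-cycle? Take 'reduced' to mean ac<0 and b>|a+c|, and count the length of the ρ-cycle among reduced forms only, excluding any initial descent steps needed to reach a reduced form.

D = 216, ⌊√D⌋ = 14
descent: ρ → (-9,0,6)
descent: ρ → (6,12,-3)  [lands on river]
river: ρ → (-3,12,6)
ρ-cycle length = 2 (tail of 2 descent steps not counted)

2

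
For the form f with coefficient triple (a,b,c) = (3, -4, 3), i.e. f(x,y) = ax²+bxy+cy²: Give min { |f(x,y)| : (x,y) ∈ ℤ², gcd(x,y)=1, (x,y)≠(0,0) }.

translate: b→2 (≡-4 mod 6), so (3,-4,3)→(3,2,2)
flip: (3,2,2)→(2,-2,3)
translate: b→2 (≡-2 mod 4), so (2,-2,3)→(2,2,3)
reduced (well bottom): (2,2,3) with a≤c, −a<b≤a
well minimum = a = 2

2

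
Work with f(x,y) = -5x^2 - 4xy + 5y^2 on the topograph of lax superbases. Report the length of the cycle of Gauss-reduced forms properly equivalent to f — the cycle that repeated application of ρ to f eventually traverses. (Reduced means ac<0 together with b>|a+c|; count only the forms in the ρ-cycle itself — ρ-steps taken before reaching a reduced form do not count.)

D = 116, ⌊√D⌋ = 10
descent: ρ → (5,4,-5)  [lands on river]
river: ρ → (-5,6,4)
river: ρ → (4,10,-1)
river: ρ → (-1,10,4)
river: ρ → (4,6,-5)
river: ρ → (-5,4,5)
river: ρ → (5,6,-4)
river: ρ → (-4,10,1)
river: ρ → (1,10,-4)
river: ρ → (-4,6,5)
ρ-cycle length = 10 (tail of 1 descent step not counted)

10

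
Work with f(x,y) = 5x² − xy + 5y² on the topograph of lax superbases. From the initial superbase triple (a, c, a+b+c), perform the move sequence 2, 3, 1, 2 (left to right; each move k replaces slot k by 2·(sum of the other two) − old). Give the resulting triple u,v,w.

start (5,5,9) = (f(1,0),f(0,1),f(1,1))
replace slot 2: 2·(5+9) − 5 = 23 → (5,23,9)
replace slot 3: 2·(5+23) − 9 = 47 → (5,23,47)
replace slot 1: 2·(23+47) − 5 = 135 → (135,23,47)
replace slot 2: 2·(135+47) − 23 = 341 → (135,341,47)

135,341,47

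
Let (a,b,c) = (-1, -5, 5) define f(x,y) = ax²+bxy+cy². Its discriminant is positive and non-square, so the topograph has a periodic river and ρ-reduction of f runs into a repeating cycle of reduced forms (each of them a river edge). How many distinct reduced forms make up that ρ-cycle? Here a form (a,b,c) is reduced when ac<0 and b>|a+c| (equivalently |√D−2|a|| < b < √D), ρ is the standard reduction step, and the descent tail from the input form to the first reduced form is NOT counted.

D = 45, ⌊√D⌋ = 6
descent: ρ → (5,5,-1)  [lands on river]
river: ρ → (-1,5,5)
ρ-cycle length = 2 (tail of 1 descent step not counted)

2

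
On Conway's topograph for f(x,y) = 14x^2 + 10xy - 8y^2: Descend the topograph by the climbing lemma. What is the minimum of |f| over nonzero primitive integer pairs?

river: ρ → (-8,22,2)
river: ρ → (2,22,-8)
river: ρ → (-8,10,14)
river: ρ → (14,18,-4)
river: ρ → (-4,22,4)
river: ρ → (4,18,-14)
river: ρ → (-14,10,8)
river: ρ → (8,22,-2)
river: ρ → (-2,22,8)
river: ρ → (8,10,-14)
river: ρ → (-14,18,4)
river: ρ → (4,22,-4)
river: ρ → (-4,18,14)
river: ρ → (14,10,-8)
closes: descent 0, river 14
min |a| on river = 2

2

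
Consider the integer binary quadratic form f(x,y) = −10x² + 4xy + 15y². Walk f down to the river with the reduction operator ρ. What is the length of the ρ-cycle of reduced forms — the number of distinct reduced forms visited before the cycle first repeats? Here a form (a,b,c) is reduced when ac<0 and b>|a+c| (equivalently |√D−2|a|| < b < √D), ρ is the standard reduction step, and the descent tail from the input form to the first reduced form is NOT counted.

D = 616, ⌊√D⌋ = 24
descent: ρ → (15,-4,-10)
descent: ρ → (-10,24,1)  [lands on river]
river: ρ → (1,24,-10)
river: ρ → (-10,16,9)
river: ρ → (9,20,-6)
river: ρ → (-6,16,15)
river: ρ → (15,14,-7)
river: ρ → (-7,14,15)
river: ρ → (15,16,-6)
river: ρ → (-6,20,9)
river: ρ → (9,16,-10)
ρ-cycle length = 10 (tail of 2 descent steps not counted)

10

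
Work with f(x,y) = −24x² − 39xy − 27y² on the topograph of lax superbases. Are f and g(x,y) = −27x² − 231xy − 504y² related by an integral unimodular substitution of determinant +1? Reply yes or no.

D₁ = -1071, D₂ = -1071
f is negative-definite; reduce −f:
−f: translate: b→-9 (≡39 mod 48), so (24,39,27)→(24,-9,12)
−f: flip: (24,-9,12)→(12,9,24)
−f: reduced (well bottom): (12,9,24) with a≤c, −a<b≤a
flip sign back: reduced form of f is (-12,-9,-24)
g is negative-definite; reduce −g:
−g: translate: b→15 (≡231 mod 54), so (27,231,504)→(27,15,12)
−g: flip: (27,15,12)→(12,-15,27)
−g: translate: b→9 (≡-15 mod 24), so (12,-15,27)→(12,9,24)
−g: reduced (well bottom): (12,9,24) with a≤c, −a<b≤a
flip sign back: reduced form of g is (-12,-9,-24)
reduced forms (-12, -9, -24) vs (-12, -9, -24) ⇒ equivalent

yes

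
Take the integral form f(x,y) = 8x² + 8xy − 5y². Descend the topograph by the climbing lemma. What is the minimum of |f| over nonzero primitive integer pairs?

river: ρ → (-5,12,4)
river: ρ → (4,12,-5)
river: ρ → (-5,8,8)
river: ρ → (8,8,-5)
closes: descent 0, river 4
min |a| on river = 4

4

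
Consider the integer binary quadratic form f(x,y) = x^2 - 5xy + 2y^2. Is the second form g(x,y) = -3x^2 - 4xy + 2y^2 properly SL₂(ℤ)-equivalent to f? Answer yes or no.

D₁ = 17, D₂ = 40
discriminants differ ⇒ not SL₂(ℤ)-equivalent

no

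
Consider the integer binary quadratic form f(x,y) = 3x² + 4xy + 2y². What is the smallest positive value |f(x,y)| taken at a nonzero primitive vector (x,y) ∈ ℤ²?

translate: b→-2 (≡4 mod 6), so (3,4,2)→(3,-2,1)
flip: (3,-2,1)→(1,2,3)
translate: b→0 (≡2 mod 2), so (1,2,3)→(1,0,2)
reduced (well bottom): (1,0,2) with a≤c, −a<b≤a
well minimum = a = 1

1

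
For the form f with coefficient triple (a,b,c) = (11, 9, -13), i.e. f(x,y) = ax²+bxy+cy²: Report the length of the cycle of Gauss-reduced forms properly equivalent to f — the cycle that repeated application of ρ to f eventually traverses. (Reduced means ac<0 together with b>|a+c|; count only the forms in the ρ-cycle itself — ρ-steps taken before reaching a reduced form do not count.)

D = 653, ⌊√D⌋ = 25
river: ρ → (-13,17,7)
river: ρ → (7,25,-1)
river: ρ → (-1,25,7)
river: ρ → (7,17,-13)
river: ρ → (-13,9,11)
river: ρ → (11,13,-11)
river: ρ → (-11,9,13)
river: ρ → (13,17,-7)
river: ρ → (-7,25,1)
river: ρ → (1,25,-7)
river: ρ → (-7,17,13)
river: ρ → (13,9,-11)
river: ρ → (-11,13,11)
river: ρ → (11,9,-13)
ρ-cycle length = 14 (tail of 0 descent steps not counted)

14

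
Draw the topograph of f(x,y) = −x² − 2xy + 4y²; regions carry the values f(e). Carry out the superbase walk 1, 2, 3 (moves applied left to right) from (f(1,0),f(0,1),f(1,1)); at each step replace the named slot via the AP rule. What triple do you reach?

start (-1,4,1) = (f(1,0),f(0,1),f(1,1))
replace slot 1: 2·(4+1) − (-1) = 11 → (11,4,1)
replace slot 2: 2·(11+1) − 4 = 20 → (11,20,1)
replace slot 3: 2·(11+20) − 1 = 61 → (11,20,61)

11,20,61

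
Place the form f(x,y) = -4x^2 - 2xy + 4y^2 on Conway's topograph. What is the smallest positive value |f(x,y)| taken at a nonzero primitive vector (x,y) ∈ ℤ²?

descent: ρ → (4,2,-4)  [lands on river]
river: ρ → (-4,6,2)
river: ρ → (2,6,-4)
river: ρ → (-4,2,4)
river: ρ → (4,6,-2)
river: ρ → (-2,6,4)
closes: descent 1, river 6
min |a| on river = 2

2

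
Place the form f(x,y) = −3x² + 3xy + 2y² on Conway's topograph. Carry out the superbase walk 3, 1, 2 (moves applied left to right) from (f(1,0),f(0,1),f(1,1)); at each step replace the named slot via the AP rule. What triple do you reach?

start (-3,2,2) = (f(1,0),f(0,1),f(1,1))
replace slot 3: 2·((-3)+2) − 2 = -4 → (-3,2,-4)
replace slot 1: 2·(2+(-4)) − (-3) = -1 → (-1,2,-4)
replace slot 2: 2·((-1)+(-4)) − 2 = -12 → (-1,-12,-4)

-1,-12,-4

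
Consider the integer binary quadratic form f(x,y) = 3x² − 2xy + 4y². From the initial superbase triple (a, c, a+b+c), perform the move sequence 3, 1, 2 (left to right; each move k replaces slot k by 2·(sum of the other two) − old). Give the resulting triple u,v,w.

start (3,4,5) = (f(1,0),f(0,1),f(1,1))
replace slot 3: 2·(3+4) − 5 = 9 → (3,4,9)
replace slot 1: 2·(4+9) − 3 = 23 → (23,4,9)
replace slot 2: 2·(23+9) − 4 = 60 → (23,60,9)

23,60,9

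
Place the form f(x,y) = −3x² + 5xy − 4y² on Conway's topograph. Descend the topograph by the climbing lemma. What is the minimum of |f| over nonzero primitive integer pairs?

translate: b→1 (≡-5 mod 6), so (3,-5,4)→(3,1,2)
flip: (3,1,2)→(2,-1,3)
reduced (well bottom): (2,-1,3) with a≤c, −a<b≤a
well minimum |f| = |-2| = 2 (negative-definite)

2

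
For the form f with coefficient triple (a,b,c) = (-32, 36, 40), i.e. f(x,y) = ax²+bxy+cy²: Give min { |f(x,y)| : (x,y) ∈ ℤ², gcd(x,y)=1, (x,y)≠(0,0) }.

river: ρ → (40,44,-28)
river: ρ → (-28,68,16)
river: ρ → (16,60,-44)
river: ρ → (-44,28,32)
river: ρ → (32,36,-40)
river: ρ → (-40,44,28)
river: ρ → (28,68,-16)
river: ρ → (-16,60,44)
river: ρ → (44,28,-32)
river: ρ → (-32,36,40)
closes: descent 0, river 10
min |a| on river = 16

16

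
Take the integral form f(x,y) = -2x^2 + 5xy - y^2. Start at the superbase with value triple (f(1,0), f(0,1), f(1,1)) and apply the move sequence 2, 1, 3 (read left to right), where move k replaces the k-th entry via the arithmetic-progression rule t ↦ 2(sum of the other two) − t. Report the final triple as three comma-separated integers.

start (-2,-1,2) = (f(1,0),f(0,1),f(1,1))
replace slot 2: 2·((-2)+2) − (-1) = 1 → (-2,1,2)
replace slot 1: 2·(1+2) − (-2) = 8 → (8,1,2)
replace slot 3: 2·(8+1) − 2 = 16 → (8,1,16)

8,1,16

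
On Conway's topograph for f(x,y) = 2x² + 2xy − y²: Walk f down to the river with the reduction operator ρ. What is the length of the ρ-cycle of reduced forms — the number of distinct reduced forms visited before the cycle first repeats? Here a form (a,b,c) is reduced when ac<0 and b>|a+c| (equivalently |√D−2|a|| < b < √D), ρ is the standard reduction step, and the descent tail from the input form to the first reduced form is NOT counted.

D = 12, ⌊√D⌋ = 3
river: ρ → (-1,2,2)
river: ρ → (2,2,-1)
ρ-cycle length = 2 (tail of 0 descent steps not counted)

2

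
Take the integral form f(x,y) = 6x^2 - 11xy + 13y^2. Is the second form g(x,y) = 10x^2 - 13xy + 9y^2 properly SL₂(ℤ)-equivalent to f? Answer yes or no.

D₁ = -191, D₂ = -191
f: translate: b→1 (≡-11 mod 12), so (6,-11,13)→(6,1,8)
f: reduced (well bottom): (6,1,8) with a≤c, −a<b≤a
g: translate: b→7 (≡-13 mod 20), so (10,-13,9)→(10,7,6)
g: flip: (10,7,6)→(6,-7,10)
g: translate: b→5 (≡-7 mod 12), so (6,-7,10)→(6,5,9)
g: reduced (well bottom): (6,5,9) with a≤c, −a<b≤a
reduced forms (6, 1, 8) vs (6, 5, 9) ⇒ inequivalent

no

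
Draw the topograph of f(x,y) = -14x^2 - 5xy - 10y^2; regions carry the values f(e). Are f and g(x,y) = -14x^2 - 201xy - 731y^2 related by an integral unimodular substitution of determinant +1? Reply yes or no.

D₁ = -535, D₂ = -535
f is negative-definite; reduce −f:
−f: flip: (14,5,10)→(10,-5,14)
−f: reduced (well bottom): (10,-5,14) with a≤c, −a<b≤a
flip sign back: reduced form of f is (-10,5,-14)
g is negative-definite; reduce −g:
−g: translate: b→5 (≡201 mod 28), so (14,201,731)→(14,5,10)
−g: flip: (14,5,10)→(10,-5,14)
−g: reduced (well bottom): (10,-5,14) with a≤c, −a<b≤a
flip sign back: reduced form of g is (-10,5,-14)
reduced forms (-10, 5, -14) vs (-10, 5, -14) ⇒ equivalent

yes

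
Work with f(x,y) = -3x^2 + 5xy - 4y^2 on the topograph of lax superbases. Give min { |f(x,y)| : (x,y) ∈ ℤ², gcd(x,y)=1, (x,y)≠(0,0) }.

translate: b→1 (≡-5 mod 6), so (3,-5,4)→(3,1,2)
flip: (3,1,2)→(2,-1,3)
reduced (well bottom): (2,-1,3) with a≤c, −a<b≤a
well minimum |f| = |-2| = 2 (negative-definite)

2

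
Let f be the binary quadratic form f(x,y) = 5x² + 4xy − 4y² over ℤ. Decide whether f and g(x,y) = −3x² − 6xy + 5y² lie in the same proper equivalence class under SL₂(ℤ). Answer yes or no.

D₁ = 96, D₂ = 96
river cycle of f (length 4): (-4, 4, 5), (5, 6, -3), (-3, 6, 5), (5, 4, -4)
river cycle of g (length 4): (5, 6, -3), (-3, 6, 5), (5, 4, -4), (-4, 4, 5)
cycles coincide ⇒ equivalent

yes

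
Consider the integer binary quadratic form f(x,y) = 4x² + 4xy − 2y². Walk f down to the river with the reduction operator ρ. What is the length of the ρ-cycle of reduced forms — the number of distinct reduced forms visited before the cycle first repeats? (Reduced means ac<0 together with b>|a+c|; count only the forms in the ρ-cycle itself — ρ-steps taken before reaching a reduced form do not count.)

D = 48, ⌊√D⌋ = 6
river: ρ → (-2,4,4)
river: ρ → (4,4,-2)
ρ-cycle length = 2 (tail of 0 descent steps not counted)

2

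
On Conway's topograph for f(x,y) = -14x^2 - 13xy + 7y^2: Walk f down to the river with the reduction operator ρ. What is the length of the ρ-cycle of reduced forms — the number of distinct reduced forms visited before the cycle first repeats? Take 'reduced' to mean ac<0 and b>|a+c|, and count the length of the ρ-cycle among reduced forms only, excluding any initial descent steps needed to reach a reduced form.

D = 561, ⌊√D⌋ = 23
descent: ρ → (7,13,-14)  [lands on river]
river: ρ → (-14,15,6)
river: ρ → (6,21,-5)
river: ρ → (-5,19,10)
river: ρ → (10,21,-3)
river: ρ → (-3,21,10)
river: ρ → (10,19,-5)
river: ρ → (-5,21,6)
river: ρ → (6,15,-14)
river: ρ → (-14,13,7)
river: ρ → (7,15,-12)
river: ρ → (-12,9,10)
river: ρ → (10,11,-11)
river: ρ → (-11,11,10)
river: ρ → (10,9,-12)
river: ρ → (-12,15,7)
ρ-cycle length = 16 (tail of 1 descent step not counted)

16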